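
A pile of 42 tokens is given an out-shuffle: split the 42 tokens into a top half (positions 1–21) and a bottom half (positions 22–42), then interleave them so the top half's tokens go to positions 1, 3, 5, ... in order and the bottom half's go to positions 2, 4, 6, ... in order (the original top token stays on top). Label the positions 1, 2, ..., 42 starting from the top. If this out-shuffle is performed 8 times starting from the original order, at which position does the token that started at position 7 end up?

20

Track the token's position through each out-shuffle:
7 → 13 → 25 → 8 → 15 → 29 → 16 → 31 → 20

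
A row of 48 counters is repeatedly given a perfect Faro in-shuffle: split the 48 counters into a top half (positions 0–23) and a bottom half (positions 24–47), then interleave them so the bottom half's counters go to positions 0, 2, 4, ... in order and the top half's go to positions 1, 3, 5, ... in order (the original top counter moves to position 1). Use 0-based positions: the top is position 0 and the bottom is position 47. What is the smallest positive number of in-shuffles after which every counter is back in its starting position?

The in-shuffle permutes the 48 positions with cycle lengths [3, 3, 21, 21].
Every counter is home exactly when every cycle has completed a whole number of laps, i.e. after lcm(3, 21) = 21 in-shuffles.

21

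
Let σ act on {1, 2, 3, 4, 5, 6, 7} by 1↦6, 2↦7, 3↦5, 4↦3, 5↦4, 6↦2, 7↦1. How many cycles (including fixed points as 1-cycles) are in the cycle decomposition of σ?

2

Cycle decomposition: (1 6 2 7) (3 5 4).
2 cycles.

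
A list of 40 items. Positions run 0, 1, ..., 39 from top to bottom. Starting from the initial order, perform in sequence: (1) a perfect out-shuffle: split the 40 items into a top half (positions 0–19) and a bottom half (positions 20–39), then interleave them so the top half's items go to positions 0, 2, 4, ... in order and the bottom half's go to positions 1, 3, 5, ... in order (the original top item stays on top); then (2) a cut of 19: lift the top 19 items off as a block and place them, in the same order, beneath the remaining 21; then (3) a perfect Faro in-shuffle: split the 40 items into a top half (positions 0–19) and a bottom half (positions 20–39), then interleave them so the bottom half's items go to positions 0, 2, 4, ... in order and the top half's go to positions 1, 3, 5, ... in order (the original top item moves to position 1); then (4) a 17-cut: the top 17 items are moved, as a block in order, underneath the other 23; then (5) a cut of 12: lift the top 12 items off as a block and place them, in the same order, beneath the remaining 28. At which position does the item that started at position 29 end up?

12

Track the item from position 29 forward through each operation:
  after op 1 (out-shuffle): 29 → 19
  after op 2 (cut 19): 19 → 0
  after op 3 (in-shuffle): 0 → 1
  after op 4 (cut 17): 1 → 24
  after op 5 (cut 12): 24 → 12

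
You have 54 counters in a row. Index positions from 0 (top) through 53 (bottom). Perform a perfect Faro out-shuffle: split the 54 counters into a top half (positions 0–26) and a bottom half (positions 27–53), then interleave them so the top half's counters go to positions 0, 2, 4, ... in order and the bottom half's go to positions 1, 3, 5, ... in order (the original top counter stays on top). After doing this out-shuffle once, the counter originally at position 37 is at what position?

Track the counter's position through each out-shuffle:
37 → 21

21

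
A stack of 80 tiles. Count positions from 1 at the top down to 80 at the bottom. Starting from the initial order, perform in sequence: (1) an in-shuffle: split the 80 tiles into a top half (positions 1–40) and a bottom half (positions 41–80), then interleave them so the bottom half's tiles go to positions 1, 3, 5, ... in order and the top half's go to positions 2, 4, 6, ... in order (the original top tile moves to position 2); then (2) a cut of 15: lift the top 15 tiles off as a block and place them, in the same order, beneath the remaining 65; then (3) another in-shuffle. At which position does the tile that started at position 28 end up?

1

Track the tile from position 28 forward through each operation:
  after op 1 (in-shuffle): 28 → 56
  after op 2 (cut 15): 56 → 41
  after op 3 (in-shuffle): 41 → 1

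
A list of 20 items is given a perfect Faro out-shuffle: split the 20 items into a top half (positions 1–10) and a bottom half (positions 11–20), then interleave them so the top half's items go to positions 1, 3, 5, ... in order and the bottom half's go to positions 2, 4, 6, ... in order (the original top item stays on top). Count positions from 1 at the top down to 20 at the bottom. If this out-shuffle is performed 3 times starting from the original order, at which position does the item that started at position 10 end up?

Track the item's position through each out-shuffle:
10 → 19 → 18 → 16

16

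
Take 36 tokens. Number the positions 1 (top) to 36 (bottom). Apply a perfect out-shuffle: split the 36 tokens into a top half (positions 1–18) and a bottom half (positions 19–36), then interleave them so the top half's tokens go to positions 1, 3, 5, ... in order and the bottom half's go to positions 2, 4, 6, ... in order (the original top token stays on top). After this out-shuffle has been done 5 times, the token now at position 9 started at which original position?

Work backwards from position 9, undoing one out-shuffle at a time:
9 ← 5 ← 3 ← 2 ← 19 ← 10
So the token now at position 9 started at position 10.

10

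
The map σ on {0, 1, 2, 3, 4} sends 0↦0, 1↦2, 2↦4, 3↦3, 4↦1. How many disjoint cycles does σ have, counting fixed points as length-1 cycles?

3

Cycle decomposition: (0) (1 2 4) (3).
3 cycles.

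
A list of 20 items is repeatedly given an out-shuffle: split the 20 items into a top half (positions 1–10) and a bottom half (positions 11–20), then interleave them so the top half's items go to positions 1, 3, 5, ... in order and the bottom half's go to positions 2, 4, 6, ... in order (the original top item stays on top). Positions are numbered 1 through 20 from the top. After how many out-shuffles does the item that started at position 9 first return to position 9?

18

Follow position 9 under repeated out-shuffles:
9 → 17 → 14 → 8 → 15 → 10 → 19 → 18 → 16 → 12 → 4 → 7 → 13 → 6 → 11 → 2 → 3 → 5 → 9
It first returns after 18 out-shuffles.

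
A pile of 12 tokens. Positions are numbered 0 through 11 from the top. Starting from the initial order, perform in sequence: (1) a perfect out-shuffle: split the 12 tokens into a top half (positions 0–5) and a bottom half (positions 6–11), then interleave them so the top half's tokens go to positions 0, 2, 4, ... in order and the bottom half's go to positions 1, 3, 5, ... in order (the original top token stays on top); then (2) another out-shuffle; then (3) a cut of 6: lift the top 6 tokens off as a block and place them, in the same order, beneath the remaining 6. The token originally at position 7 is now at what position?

0

Track the token from position 7 forward through each operation:
  after op 1 (out-shuffle): 7 → 3
  after op 2 (out-shuffle): 3 → 6
  after op 3 (cut 6): 6 → 0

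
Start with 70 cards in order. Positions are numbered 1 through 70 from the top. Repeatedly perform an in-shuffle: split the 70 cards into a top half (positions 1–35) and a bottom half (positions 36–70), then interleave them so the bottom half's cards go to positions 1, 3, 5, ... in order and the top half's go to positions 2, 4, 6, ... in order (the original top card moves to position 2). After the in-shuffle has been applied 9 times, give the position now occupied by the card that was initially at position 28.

Track the card's position through each in-shuffle:
28 → 56 → 41 → 11 → 22 → 44 → 17 → 34 → 68 → 65

65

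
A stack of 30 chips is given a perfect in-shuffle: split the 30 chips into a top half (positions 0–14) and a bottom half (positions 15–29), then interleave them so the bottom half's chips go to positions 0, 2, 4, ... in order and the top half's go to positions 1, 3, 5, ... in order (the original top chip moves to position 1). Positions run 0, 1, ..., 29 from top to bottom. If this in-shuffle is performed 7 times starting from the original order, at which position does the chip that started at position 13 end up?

Track the chip's position through each in-shuffle:
13 → 27 → 24 → 18 → 6 → 13 → 27 → 24

24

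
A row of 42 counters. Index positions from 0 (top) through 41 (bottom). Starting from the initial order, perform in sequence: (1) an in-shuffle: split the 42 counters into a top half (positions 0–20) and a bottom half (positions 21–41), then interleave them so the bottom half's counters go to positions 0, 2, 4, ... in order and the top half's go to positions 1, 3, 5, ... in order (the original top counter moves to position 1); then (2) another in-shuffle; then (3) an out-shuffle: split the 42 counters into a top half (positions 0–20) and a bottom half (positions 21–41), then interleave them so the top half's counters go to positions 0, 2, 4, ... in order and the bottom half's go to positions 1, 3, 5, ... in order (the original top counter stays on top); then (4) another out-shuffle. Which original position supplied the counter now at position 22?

Undo the operations in reverse order, starting from position 22:
  undo op 4 (out-shuffle, from top half): 22 ← 11
  undo op 3 (out-shuffle, from bottom half): 11 ← 26
  undo op 2 (in-shuffle, from bottom half): 26 ← 34
  undo op 1 (in-shuffle, from bottom half): 34 ← 38
So the counter at position 22 came from original position 38.

38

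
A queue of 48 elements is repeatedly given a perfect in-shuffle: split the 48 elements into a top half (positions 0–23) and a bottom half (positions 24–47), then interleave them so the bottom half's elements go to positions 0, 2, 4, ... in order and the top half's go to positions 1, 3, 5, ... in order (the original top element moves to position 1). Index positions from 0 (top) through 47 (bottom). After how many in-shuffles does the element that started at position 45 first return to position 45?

21

Follow position 45 under repeated in-shuffles:
45 → 42 → 36 → 24 → 0 → 1 → 3 → 7 → ... → 45 (length 21)
It first returns after 21 in-shuffles.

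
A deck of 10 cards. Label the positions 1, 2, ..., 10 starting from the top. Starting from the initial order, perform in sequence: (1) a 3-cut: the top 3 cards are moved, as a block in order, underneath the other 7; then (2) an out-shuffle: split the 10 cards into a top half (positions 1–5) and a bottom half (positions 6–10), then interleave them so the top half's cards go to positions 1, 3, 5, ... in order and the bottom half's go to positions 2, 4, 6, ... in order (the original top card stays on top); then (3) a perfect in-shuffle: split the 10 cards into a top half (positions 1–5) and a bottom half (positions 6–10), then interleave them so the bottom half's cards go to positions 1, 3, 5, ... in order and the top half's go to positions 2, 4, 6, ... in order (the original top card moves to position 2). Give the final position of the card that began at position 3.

Track the card from position 3 forward through each operation:
  after op 1 (cut 3): 3 → 10
  after op 2 (out-shuffle): 10 → 10
  after op 3 (in-shuffle): 10 → 9

9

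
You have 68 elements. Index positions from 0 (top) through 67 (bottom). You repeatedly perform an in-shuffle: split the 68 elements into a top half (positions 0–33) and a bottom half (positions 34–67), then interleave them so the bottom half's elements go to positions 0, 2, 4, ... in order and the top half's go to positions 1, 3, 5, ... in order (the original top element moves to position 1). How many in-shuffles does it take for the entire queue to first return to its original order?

The in-shuffle permutes the 68 positions with cycle lengths [2, 11, 11, 22, 22].
Every element is home exactly when every cycle has completed a whole number of laps, i.e. after lcm(2, 11, 22) = 22 in-shuffles.

22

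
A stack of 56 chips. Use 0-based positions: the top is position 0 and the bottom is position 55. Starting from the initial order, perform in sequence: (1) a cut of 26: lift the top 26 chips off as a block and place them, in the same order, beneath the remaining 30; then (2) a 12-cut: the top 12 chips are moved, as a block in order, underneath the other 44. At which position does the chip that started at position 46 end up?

Track the chip from position 46 forward through each operation:
  after op 1 (cut 26): 46 → 20
  after op 2 (cut 12): 20 → 8

8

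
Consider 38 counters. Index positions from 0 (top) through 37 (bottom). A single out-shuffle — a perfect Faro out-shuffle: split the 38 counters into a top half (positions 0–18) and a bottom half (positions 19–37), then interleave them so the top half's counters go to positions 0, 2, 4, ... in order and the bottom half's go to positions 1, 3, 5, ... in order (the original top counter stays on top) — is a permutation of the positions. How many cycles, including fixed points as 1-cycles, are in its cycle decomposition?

Trace each unvisited position around until it returns:
(0) (1 2 4 8 16 32 ... len 36) (37)
3 cycles in total.

3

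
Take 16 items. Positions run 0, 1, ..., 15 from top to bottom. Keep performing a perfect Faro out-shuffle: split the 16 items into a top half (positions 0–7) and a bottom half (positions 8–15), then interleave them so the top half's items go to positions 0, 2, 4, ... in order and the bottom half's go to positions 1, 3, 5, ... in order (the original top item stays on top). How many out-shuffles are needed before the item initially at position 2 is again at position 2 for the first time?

Follow position 2 under repeated out-shuffles:
2 → 4 → 8 → 1 → 2
It first returns after 4 out-shuffles.

4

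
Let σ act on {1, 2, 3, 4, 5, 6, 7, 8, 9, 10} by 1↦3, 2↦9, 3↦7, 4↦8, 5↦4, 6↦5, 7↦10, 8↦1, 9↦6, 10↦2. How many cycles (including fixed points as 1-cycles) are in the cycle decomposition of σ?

Cycle decomposition: (1 3 7 10 2 9 6 5 4 8).
1 cycle.

1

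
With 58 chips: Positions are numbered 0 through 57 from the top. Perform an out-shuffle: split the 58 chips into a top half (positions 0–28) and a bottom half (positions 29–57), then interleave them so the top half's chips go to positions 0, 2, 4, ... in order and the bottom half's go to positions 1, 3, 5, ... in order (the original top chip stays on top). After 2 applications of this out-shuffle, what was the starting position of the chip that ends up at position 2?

29

Work backwards from position 2, undoing one out-shuffle at a time:
2 ← 1 ← 29
So the chip now at position 2 started at position 29.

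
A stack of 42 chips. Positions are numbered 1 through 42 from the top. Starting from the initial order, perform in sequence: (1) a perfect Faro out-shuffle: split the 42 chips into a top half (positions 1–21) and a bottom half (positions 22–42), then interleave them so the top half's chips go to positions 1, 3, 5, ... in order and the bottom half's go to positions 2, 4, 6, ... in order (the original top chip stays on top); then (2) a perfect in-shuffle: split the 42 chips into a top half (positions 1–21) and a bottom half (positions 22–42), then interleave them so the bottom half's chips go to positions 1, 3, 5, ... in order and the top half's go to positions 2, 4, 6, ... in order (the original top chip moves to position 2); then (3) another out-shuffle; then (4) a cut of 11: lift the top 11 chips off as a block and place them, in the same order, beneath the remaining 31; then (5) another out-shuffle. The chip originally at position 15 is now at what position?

Track the chip from position 15 forward through each operation:
  after op 1 (out-shuffle): 15 → 29
  after op 2 (in-shuffle): 29 → 15
  after op 3 (out-shuffle): 15 → 29
  after op 4 (cut 11): 29 → 18
  after op 5 (out-shuffle): 18 → 35

35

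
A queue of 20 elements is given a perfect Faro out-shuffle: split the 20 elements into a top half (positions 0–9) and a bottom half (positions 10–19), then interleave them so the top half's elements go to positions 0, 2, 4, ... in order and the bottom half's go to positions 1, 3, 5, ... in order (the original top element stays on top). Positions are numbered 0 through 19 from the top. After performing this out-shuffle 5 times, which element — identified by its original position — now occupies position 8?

5

Work backwards from position 8, undoing one out-shuffle at a time:
8 ← 4 ← 2 ← 1 ← 10 ← 5
So the element now at position 8 started at position 5.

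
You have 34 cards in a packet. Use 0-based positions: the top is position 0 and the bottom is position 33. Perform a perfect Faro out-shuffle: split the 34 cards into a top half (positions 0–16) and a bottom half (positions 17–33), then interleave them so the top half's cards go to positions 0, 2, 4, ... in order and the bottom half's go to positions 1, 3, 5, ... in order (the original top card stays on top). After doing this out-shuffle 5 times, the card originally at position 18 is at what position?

15

Track the card's position through each out-shuffle:
18 → 3 → 6 → 12 → 24 → 15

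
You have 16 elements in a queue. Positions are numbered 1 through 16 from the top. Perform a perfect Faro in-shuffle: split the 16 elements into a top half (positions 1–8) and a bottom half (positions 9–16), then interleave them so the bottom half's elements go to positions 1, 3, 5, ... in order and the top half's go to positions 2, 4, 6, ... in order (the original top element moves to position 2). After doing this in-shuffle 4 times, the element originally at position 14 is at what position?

Track the element's position through each in-shuffle:
14 → 11 → 5 → 10 → 3

3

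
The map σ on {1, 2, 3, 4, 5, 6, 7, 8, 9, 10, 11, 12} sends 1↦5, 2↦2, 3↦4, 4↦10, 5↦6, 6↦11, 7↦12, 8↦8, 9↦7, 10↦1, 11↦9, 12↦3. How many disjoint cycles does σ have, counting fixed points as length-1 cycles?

3

Cycle decomposition: (1 5 6 11 9 7 12 3 4 10) (2) (8).
3 cycles.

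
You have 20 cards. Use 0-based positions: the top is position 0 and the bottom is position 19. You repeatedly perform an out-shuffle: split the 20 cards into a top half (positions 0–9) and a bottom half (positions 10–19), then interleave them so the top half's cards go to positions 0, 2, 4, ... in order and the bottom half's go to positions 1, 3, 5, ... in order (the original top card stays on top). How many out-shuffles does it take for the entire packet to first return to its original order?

18

The out-shuffle permutes the 20 positions with cycle lengths [1, 1, 18].
Every card is home exactly when every cycle has completed a whole number of laps, i.e. after lcm(1, 18) = 18 out-shuffles.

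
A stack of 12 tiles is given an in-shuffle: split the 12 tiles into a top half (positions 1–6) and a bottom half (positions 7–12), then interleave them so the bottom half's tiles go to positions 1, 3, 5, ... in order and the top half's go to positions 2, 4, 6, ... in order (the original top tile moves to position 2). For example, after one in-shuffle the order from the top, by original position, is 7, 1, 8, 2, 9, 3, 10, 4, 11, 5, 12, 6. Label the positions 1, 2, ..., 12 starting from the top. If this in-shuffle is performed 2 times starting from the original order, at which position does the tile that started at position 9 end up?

Track the tile's position through each in-shuffle:
9 → 5 → 10

10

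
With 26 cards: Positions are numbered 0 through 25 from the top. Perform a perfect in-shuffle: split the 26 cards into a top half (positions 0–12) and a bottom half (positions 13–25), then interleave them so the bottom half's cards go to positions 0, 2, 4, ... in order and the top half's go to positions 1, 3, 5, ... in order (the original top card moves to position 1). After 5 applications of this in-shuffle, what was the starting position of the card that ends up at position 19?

3

Work backwards from position 19, undoing one in-shuffle at a time:
19 ← 9 ← 4 ← 15 ← 7 ← 3
So the card now at position 19 started at position 3.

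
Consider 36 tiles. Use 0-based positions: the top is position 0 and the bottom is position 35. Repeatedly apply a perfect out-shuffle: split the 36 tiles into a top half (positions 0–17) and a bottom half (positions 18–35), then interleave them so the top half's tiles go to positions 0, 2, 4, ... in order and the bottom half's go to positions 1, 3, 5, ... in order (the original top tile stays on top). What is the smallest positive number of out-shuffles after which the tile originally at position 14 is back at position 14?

Follow position 14 under repeated out-shuffles:
14 → 28 → 21 → 7 → 14
It first returns after 4 out-shuffles.

4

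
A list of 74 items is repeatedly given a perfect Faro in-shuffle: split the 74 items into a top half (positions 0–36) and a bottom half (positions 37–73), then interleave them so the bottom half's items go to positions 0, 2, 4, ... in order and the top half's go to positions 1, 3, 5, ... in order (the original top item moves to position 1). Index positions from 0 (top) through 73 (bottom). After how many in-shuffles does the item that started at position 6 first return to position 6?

20

Follow position 6 under repeated in-shuffles:
6 → 13 → 27 → 55 → 36 → 73 → 72 → 70 → 66 → 58 → 42 → 10 → 21 → 43 → 12 → 25 → 51 → 28 → 57 → 40 → 6
It first returns after 20 in-shuffles.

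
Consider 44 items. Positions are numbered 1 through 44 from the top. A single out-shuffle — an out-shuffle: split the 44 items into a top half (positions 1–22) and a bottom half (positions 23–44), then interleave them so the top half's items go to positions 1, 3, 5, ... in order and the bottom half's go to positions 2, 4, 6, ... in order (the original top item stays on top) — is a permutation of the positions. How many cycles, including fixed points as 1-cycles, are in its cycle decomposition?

5

Trace each unvisited position around until it returns:
(1) (2 3 5 9 17 33 ... len 14) (4 7 13 25 6 11 ... len 14) (8 15 29 14 27 10 ... len 14) (44)
5 cycles in total.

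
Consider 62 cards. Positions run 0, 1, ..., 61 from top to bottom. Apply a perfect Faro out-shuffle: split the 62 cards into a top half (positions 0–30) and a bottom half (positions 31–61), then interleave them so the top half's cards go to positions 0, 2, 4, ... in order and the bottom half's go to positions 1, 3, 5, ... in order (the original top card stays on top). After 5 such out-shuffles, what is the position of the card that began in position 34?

Track the card's position through each out-shuffle:
34 → 7 → 14 → 28 → 56 → 51

51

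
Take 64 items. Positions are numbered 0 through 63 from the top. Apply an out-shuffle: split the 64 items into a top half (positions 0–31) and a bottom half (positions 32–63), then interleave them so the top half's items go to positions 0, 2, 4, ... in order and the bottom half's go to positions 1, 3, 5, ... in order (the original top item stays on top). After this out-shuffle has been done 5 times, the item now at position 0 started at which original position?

0

Work backwards from position 0, undoing one out-shuffle at a time:
0 ← 0 ← 0 ← 0 ← 0 ← 0
So the item now at position 0 started at position 0.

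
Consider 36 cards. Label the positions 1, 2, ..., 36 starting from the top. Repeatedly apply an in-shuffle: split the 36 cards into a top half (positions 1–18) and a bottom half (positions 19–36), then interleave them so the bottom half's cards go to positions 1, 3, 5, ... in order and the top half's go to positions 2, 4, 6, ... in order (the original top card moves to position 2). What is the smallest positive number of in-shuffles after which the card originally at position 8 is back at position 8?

Follow position 8 under repeated in-shuffles:
8 → 16 → 32 → 27 → 17 → 34 → 31 → 25 → ... → 8 (length 36)
It first returns after 36 in-shuffles.

36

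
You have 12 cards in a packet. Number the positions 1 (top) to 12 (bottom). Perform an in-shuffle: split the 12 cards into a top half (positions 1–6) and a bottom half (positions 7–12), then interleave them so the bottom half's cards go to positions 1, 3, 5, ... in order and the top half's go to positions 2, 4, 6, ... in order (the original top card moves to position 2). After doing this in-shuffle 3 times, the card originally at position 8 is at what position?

Track the card's position through each in-shuffle:
8 → 3 → 6 → 12

12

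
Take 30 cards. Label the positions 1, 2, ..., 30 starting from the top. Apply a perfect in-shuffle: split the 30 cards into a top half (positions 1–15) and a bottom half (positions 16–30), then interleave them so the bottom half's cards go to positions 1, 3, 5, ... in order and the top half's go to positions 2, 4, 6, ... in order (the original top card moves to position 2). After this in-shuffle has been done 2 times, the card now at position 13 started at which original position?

11

Work backwards from position 13, undoing one in-shuffle at a time:
13 ← 22 ← 11
So the card now at position 13 started at position 11.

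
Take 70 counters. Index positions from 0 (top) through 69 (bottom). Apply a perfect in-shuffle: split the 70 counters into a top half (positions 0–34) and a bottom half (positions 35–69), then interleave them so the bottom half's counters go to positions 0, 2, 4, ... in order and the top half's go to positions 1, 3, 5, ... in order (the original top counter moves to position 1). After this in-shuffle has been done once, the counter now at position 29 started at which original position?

Work backwards from position 29, undoing one in-shuffle at a time:
29 ← 14
So the counter now at position 29 started at position 14.

14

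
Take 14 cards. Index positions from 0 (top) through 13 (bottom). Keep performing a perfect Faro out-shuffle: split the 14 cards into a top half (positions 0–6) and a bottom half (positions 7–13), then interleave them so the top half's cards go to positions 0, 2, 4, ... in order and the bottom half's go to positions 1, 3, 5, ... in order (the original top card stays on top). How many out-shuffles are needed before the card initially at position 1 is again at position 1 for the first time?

12

Follow position 1 under repeated out-shuffles:
1 → 2 → 4 → 8 → 3 → 6 → 12 → 11 → 9 → 5 → 10 → 7 → 1
It first returns after 12 out-shuffles.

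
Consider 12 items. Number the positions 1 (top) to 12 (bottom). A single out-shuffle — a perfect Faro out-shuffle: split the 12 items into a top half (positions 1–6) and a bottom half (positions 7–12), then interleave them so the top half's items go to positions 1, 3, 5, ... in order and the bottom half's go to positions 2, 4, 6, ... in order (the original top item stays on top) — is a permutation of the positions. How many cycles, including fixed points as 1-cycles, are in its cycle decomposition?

Trace each unvisited position around until it returns:
(1) (2 3 5 9 6 11 10 8 4 7) (12)
3 cycles in total.

3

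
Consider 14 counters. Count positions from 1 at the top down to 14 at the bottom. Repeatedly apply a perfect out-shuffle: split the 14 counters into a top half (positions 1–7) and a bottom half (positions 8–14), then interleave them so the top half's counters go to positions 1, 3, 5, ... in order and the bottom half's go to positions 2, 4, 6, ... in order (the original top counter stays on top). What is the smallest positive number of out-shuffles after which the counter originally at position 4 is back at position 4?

Follow position 4 under repeated out-shuffles:
4 → 7 → 13 → 12 → 10 → 6 → 11 → 8 → 2 → 3 → 5 → 9 → 4
It first returns after 12 out-shuffles.

12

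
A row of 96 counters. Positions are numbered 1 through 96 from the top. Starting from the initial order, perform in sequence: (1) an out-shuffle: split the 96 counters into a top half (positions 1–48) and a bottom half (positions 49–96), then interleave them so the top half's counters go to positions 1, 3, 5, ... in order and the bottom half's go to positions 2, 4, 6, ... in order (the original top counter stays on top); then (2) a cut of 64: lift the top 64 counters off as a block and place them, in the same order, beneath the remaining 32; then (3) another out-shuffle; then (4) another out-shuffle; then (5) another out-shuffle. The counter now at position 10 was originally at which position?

87

Undo the operations in reverse order, starting from position 10:
  undo op 5 (out-shuffle, from bottom half): 10 ← 53
  undo op 4 (out-shuffle, from top half): 53 ← 27
  undo op 3 (out-shuffle, from top half): 27 ← 14
  undo op 2 (cut 64): 14 ← 78
  undo op 1 (out-shuffle, from bottom half): 78 ← 87
So the counter at position 10 came from original position 87.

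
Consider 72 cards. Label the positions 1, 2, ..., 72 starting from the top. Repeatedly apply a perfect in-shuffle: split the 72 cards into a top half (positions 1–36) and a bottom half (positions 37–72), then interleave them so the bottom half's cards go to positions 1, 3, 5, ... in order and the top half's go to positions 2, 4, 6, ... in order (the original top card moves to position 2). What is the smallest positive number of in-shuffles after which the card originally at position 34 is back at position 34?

Follow position 34 under repeated in-shuffles:
34 → 68 → 63 → 53 → 33 → 66 → 59 → 45 → 17 → 34
It first returns after 9 in-shuffles.

9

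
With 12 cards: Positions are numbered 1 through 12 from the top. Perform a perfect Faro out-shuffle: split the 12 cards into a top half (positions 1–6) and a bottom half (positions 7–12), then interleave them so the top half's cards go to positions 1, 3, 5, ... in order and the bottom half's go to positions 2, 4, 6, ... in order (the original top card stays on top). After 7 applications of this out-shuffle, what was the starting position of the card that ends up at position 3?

Work backwards from position 3, undoing one out-shuffle at a time:
3 ← 2 ← 7 ← 4 ← 8 ← 10 ← 11 ← 6
So the card now at position 3 started at position 6.

6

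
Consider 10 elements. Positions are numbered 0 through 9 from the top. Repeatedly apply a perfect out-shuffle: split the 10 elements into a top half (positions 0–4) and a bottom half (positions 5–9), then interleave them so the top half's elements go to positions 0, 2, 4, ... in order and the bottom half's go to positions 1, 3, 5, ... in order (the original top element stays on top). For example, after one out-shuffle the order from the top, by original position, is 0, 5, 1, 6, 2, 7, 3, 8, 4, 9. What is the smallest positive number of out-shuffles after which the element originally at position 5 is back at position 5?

6

Follow position 5 under repeated out-shuffles:
5 → 1 → 2 → 4 → 8 → 7 → 5
It first returns after 6 out-shuffles.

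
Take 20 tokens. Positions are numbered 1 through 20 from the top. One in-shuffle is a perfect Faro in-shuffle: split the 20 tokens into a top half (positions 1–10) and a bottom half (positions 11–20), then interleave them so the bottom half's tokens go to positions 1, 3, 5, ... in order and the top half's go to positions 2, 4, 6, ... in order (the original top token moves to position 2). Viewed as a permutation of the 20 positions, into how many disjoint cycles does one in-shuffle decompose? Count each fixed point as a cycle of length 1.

5

Trace each unvisited position around until it returns:
(1 2 4 8 16 11) (3 6 12) (5 10 20 19 17 13) (7 14) (9 18 15)
5 cycles in total.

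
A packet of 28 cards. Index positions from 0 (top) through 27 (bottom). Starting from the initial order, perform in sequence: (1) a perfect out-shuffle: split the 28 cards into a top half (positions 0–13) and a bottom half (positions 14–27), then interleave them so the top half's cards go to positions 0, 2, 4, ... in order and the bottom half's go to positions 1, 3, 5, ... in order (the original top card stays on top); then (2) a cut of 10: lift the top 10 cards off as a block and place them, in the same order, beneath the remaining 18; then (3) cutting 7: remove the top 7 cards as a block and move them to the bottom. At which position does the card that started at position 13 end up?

9

Track the card from position 13 forward through each operation:
  after op 1 (out-shuffle): 13 → 26
  after op 2 (cut 10): 26 → 16
  after op 3 (cut 7): 16 → 9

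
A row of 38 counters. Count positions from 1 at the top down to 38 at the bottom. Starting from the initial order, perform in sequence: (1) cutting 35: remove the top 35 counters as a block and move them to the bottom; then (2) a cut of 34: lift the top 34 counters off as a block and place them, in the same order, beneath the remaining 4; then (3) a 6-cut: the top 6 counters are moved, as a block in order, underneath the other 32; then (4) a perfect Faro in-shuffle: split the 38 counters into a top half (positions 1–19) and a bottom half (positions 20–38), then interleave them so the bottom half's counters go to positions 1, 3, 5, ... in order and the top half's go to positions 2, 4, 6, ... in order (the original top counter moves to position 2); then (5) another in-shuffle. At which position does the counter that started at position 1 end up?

Track the counter from position 1 forward through each operation:
  after op 1 (cut 35): 1 → 4
  after op 2 (cut 34): 4 → 8
  after op 3 (cut 6): 8 → 2
  after op 4 (in-shuffle): 2 → 4
  after op 5 (in-shuffle): 4 → 8

8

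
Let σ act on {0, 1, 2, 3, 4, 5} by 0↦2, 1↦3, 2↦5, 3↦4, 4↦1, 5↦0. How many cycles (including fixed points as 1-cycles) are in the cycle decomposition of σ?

2

Cycle decomposition: (0 2 5) (1 3 4).
2 cycles.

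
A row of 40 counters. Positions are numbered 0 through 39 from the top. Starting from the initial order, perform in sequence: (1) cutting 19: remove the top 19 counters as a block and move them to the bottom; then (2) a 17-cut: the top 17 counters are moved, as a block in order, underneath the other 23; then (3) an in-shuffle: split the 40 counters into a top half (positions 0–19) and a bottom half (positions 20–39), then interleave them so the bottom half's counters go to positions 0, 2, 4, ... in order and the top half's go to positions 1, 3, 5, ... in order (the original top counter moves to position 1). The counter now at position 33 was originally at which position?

Undo the operations in reverse order, starting from position 33:
  undo op 3 (in-shuffle, from top half): 33 ← 16
  undo op 2 (cut 17): 16 ← 33
  undo op 1 (cut 19): 33 ← 12
So the counter at position 33 came from original position 12.

12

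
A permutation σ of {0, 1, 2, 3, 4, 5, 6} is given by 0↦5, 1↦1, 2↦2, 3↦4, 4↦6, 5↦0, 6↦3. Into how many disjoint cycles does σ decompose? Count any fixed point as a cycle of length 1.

Cycle decomposition: (0 5) (1) (2) (3 4 6).
4 cycles.

4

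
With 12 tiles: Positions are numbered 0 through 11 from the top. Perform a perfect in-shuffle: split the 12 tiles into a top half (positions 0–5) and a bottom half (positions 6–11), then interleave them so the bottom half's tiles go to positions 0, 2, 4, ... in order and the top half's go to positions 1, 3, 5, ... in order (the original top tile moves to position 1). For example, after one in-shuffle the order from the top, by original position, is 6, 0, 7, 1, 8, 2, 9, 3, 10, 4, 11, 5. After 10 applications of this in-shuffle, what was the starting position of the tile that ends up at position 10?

4

Work backwards from position 10, undoing one in-shuffle at a time:
10 ← 11 ← 5 ← 2 ← 7 ← 3 ← 1 ← 0 ← 6 ← 9 ← 4
So the tile now at position 10 started at position 4.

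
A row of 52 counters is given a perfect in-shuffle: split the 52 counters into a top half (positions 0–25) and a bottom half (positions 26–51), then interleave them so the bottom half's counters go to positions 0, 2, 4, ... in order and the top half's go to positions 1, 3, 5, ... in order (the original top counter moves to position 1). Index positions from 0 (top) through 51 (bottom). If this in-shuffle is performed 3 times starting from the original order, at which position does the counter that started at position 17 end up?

37

Track the counter's position through each in-shuffle:
17 → 35 → 18 → 37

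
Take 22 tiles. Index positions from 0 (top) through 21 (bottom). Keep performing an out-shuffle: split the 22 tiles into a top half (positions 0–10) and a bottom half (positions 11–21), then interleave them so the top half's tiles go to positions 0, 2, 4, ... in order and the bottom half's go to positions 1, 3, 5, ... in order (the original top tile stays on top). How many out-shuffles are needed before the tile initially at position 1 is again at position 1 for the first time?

6

Follow position 1 under repeated out-shuffles:
1 → 2 → 4 → 8 → 16 → 11 → 1
It first returns after 6 out-shuffles.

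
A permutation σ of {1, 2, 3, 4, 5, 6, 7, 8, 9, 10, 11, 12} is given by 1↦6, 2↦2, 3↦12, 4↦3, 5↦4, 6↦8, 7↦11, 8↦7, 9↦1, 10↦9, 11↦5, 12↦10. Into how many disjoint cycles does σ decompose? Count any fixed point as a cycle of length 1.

Cycle decomposition: (1 6 8 7 11 5 4 3 12 10 9) (2).
2 cycles.

2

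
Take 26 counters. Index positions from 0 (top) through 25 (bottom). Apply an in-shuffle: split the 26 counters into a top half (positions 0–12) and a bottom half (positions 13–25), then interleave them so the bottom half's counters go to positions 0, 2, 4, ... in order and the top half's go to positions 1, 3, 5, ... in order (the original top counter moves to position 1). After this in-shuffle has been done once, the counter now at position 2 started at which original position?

Work backwards from position 2, undoing one in-shuffle at a time:
2 ← 14
So the counter now at position 2 started at position 14.

14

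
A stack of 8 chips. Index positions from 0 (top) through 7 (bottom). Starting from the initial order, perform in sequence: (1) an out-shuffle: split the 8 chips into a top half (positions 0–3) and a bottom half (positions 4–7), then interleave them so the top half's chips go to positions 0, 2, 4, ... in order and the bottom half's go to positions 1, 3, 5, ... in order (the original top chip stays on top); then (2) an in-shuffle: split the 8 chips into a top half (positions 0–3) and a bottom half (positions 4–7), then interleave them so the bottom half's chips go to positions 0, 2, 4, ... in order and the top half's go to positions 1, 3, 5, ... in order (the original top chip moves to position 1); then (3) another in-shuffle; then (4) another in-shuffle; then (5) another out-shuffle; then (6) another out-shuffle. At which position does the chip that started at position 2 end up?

5

Track the chip from position 2 forward through each operation:
  after op 1 (out-shuffle): 2 → 4
  after op 2 (in-shuffle): 4 → 0
  after op 3 (in-shuffle): 0 → 1
  after op 4 (in-shuffle): 1 → 3
  after op 5 (out-shuffle): 3 → 6
  after op 6 (out-shuffle): 6 → 5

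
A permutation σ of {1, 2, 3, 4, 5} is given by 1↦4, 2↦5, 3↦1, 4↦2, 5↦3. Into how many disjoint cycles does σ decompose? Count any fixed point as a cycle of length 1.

1

Cycle decomposition: (1 4 2 5 3).
1 cycle.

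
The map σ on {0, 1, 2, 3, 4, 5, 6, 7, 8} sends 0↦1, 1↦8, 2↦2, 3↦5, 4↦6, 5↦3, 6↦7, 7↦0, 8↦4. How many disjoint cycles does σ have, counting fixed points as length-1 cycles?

3

Cycle decomposition: (0 1 8 4 6 7) (2) (3 5).
3 cycles.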